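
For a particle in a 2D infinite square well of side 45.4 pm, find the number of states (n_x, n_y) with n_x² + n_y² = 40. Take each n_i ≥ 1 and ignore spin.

degeneracy = 2

The level has n_x² + n_y² = 40. The ordered positive-integer solutions are (2, 6), (6, 2).
That gives 2 states.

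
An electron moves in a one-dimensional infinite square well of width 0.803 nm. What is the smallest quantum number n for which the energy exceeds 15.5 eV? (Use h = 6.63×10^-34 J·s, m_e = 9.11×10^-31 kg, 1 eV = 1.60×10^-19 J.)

n = 6

E_1 = h²/(8m_eL²) = 9.354×10^-20 J = 0.5846 eV.
Need n² > 15.5/0.5846 = 26.51, i.e. n > 5.149.
The smallest integer satisfying this is n = 6.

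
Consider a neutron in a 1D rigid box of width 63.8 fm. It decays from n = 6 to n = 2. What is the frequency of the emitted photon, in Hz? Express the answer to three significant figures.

f = 3.89×10^20 Hz

E_1 = h²/(8m_nL²) = 8.049×10^-15 J and ΔE = (6² − 2²)E_1 = 2.576×10^-13 J.
f = ΔE/h = 2.576×10^-13/6.626×10^-34 = 3.89×10^20 Hz.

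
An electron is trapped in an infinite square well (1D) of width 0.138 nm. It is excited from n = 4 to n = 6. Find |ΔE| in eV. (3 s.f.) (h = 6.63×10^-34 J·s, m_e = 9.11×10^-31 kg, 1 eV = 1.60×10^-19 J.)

|ΔE| = 396 eV

E_1 = h²/(8m_eL²) = 3.167×10^-18 J.
|ΔE| = |4² − 6²|·E_1 = 20·3.167×10^-18 J = 6.334×10^-17 J = 396 eV.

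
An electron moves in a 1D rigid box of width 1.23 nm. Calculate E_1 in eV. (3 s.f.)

E_1 = 0.249 eV

For an infinite well E_n = n²h²/(8m_eL²), so E_1 = h²/(8m_eL²) = (6.626×10^-34)²/(8·9.109×10^-31·(1.23×10^-9 m)²) = 3.982×10^-20 J.
Converting, E_1 = 3.982×10^-20 J / (1.602×10^-19 J/eV) = 0.249 eV.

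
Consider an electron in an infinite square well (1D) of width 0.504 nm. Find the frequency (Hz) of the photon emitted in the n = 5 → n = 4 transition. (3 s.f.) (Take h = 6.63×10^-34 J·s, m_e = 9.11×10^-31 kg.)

E_1 = h²/(8m_eL²) = 2.374×10^-19 J and ΔE = (5² − 4²)E_1 = 2.137×10^-18 J.
f = ΔE/h = 2.137×10^-18/6.63×10^-34 = 3.22×10^15 Hz.

f = 3.22×10^15 Hz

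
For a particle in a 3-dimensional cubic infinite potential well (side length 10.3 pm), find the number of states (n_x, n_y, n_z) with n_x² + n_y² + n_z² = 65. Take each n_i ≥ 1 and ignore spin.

The level has n_x² + n_y² + n_z² = 65. The ordered positive-integer solutions are (2, 5, 6), (2, 6, 5), (5, 2, 6), (5, 6, 2), (6, 2, 5), (6, 5, 2).
That gives 6 states.

degeneracy = 6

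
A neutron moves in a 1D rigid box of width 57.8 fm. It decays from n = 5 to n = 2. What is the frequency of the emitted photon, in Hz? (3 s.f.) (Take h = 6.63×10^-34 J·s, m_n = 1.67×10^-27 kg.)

f = 3.12×10^20 Hz

E_1 = h²/(8m_nL²) = 9.848×10^-15 J and ΔE = (5² − 2²)E_1 = 2.068×10^-13 J.
f = ΔE/h = 2.068×10^-13/6.63×10^-34 = 3.12×10^20 Hz.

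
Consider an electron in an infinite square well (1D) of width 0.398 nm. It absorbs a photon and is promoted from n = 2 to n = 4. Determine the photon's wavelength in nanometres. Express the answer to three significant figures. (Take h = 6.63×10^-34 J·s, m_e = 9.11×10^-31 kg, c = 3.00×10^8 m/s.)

E_1 = h²/(8m_eL²) = 3.808×10^-19 J, so ΔE = (4² − 2²)E_1 = 4.570×10^-18 J.
λ = hc/ΔE = (6.63×10^-34·3.00×10^8)/4.570×10^-18 = 4.35×10^-8 m = 43.5 nm.

λ = 43.5 nm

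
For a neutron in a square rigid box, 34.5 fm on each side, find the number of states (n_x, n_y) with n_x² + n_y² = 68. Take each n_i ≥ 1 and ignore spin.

degeneracy = 2

The level has n_x² + n_y² = 68. The ordered positive-integer solutions are (2, 8), (8, 2).
That gives 2 states.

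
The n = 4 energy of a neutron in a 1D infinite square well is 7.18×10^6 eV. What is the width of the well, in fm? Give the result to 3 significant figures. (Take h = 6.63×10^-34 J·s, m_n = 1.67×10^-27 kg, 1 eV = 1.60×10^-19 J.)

L = 21.4 fm

From E_n = n²h²/(8m_nL²), L = n·h/√(8m_nE_n).
E_4 = 7.18×10^6 eV = 1.149×10^-12 J, so L = 4·6.63×10^-34/√(8·1.67×10^-27·1.149×10^-12) = 2.14×10^-14 m = 21.4 fm.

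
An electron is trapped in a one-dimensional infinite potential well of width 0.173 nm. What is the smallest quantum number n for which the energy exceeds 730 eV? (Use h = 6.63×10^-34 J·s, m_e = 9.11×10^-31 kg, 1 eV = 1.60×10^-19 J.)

n = 8

E_1 = h²/(8m_eL²) = 2.015×10^-18 J = 12.59 eV.
Need n² > 730/12.59 = 57.98, i.e. n > 7.614.
The smallest integer satisfying this is n = 8.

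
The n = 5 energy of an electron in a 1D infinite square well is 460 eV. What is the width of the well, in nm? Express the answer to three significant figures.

L = 0.143 nm

From E_n = n²h²/(8m_eL²), L = n·h/√(8m_eE_n).
E_5 = 460 eV = 7.369×10^-17 J, so L = 5·6.626×10^-34/√(8·9.109×10^-31·7.369×10^-17) = 1.43×10^-10 m = 0.143 nm.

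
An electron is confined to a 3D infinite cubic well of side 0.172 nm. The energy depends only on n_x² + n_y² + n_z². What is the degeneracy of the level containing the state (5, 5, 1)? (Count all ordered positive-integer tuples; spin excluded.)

degeneracy = 6

The level has n_x² + n_y² + n_z² = 51. The ordered positive-integer solutions are (1, 1, 7), (1, 5, 5), (1, 7, 1), (5, 1, 5), (5, 5, 1), (7, 1, 1).
That gives 6 states.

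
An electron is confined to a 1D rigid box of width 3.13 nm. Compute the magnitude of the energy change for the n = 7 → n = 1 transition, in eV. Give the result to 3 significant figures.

E_1 = h²/(8m_eL²) = 6.150×10^-21 J.
|ΔE| = |7² − 1²|·E_1 = 48·6.150×10^-21 J = 2.952×10^-19 J = 1.84 eV.

|ΔE| = 1.84 eV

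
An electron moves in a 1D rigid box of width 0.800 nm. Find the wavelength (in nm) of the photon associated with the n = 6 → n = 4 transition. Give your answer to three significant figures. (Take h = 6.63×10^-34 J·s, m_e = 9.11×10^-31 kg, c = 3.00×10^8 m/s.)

E_1 = h²/(8m_eL²) = 9.424×10^-20 J, so ΔE = (6² − 4²)E_1 = 1.885×10^-18 J.
λ = hc/ΔE = (6.63×10^-34·3.00×10^8)/1.885×10^-18 = 1.06×10^-7 m = 106 nm.

λ = 106 nm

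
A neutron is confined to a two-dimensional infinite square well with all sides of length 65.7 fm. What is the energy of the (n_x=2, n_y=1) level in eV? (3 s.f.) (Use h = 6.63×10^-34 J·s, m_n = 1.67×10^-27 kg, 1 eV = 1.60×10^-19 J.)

E = 2.38×10^5 eV

For a 2D rectangular well E = (h²/8m_n)·Σ n_i²/L_i² = (6.63×10^-34)²/(8·1.67×10^-27) · [2²/(65.7 fm)² + 1²/(65.7 fm)²].
Evaluating gives E = 3.811×10^-14 J = 2.38×10^5 eV.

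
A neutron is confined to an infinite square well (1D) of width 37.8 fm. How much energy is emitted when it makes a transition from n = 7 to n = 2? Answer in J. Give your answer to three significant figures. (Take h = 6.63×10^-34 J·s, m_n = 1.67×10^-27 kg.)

E_1 = h²/(8m_nL²) = 2.303×10^-14 J.
|ΔE| = |7² − 2²|·E_1 = 45·2.303×10^-14 J = 1.04×10^-12 J.

|ΔE| = 1.04×10^-12 J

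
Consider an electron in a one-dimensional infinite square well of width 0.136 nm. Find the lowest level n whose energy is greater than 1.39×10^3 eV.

n = 9

E_1 = h²/(8m_eL²) = 3.257×10^-18 J = 20.33 eV.
Need n² > 1.39×10^3/20.33 = 68.37, i.e. n > 8.269.
The smallest integer satisfying this is n = 9.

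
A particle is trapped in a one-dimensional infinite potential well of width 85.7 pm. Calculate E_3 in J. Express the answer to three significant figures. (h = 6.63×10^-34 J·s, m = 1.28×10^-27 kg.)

E_3 = 5.26×10^-20 J

For an infinite well E_n = n²h²/(8mL²), so E_1 = h²/(8mL²) = (6.63×10^-34)²/(8·1.28×10^-27·(8.57×10^-11 m)²) = 5.845×10^-21 J.
Then E_3 = 3²·E_1 = 9·5.845×10^-21 J = 5.26×10^-20 J.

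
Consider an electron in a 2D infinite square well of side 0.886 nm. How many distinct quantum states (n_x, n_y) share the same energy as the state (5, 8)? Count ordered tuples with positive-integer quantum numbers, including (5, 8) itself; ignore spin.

The level has n_x² + n_y² = 89. The ordered positive-integer solutions are (5, 8), (8, 5).
That gives 2 states.

degeneracy = 2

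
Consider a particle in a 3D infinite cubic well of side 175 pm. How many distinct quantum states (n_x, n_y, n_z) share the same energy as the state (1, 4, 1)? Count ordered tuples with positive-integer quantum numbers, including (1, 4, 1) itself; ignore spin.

degeneracy = 3

The level has n_x² + n_y² + n_z² = 18. The ordered positive-integer solutions are (1, 1, 4), (1, 4, 1), (4, 1, 1).
That gives 3 states.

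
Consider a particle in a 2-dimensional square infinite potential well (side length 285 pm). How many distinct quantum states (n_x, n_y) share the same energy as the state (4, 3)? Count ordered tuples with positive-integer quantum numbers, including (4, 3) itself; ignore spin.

degeneracy = 2

The level has n_x² + n_y² = 25. The ordered positive-integer solutions are (3, 4), (4, 3).
That gives 2 states.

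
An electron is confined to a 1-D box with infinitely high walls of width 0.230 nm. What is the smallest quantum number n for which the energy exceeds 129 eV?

n = 5

E_1 = h²/(8m_eL²) = 1.139×10^-18 J = 7.110 eV.
Need n² > 129/7.110 = 18.14, i.e. n > 4.259.
The smallest integer satisfying this is n = 5.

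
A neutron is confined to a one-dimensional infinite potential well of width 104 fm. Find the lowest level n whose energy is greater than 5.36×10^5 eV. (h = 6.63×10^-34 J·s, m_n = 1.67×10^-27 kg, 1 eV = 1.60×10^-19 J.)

n = 6

E_1 = h²/(8m_nL²) = 3.042×10^-15 J = 1.901×10^4 eV.
Need n² > 5.36×10^5/1.901×10^4 = 28.20, i.e. n > 5.310.
The smallest integer satisfying this is n = 6.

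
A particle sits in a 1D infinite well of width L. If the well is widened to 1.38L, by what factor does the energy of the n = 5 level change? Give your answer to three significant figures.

0.525

E_n ∝ 1/L², so the energy scales by 1/1.38² = 0.525.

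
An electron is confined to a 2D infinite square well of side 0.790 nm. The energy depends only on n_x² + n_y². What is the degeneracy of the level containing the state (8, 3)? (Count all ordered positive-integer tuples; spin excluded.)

degeneracy = 2

The level has n_x² + n_y² = 73. The ordered positive-integer solutions are (3, 8), (8, 3).
That gives 2 states.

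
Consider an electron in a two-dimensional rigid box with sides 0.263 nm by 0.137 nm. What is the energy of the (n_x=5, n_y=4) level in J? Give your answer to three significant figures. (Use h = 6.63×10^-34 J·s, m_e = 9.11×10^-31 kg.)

For a 2D rectangular well E = (h²/8m_e)·Σ n_i²/L_i² = (6.63×10^-34)²/(8·9.11×10^-31) · [5²/(0.263 nm)² + 4²/(0.137 nm)²].
Evaluating gives E = 7.32×10^-17 J.

E = 7.32×10^-17 J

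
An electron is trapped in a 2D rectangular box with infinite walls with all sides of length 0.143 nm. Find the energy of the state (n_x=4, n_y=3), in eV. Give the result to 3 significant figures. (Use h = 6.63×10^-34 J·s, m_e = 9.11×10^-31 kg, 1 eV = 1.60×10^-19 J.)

E = 461 eV

For a 2D rectangular well E = (h²/8m_e)·Σ n_i²/L_i² = (6.63×10^-34)²/(8·9.11×10^-31) · [4²/(0.143 nm)² + 3²/(0.143 nm)²].
Evaluating gives E = 7.374×10^-17 J = 461 eV.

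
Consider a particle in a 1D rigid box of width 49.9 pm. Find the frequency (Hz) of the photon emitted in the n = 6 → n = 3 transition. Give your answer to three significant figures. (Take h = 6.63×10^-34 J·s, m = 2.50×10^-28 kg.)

E_1 = h²/(8mL²) = 8.827×10^-20 J and ΔE = (6² − 3²)E_1 = 2.383×10^-18 J.
f = ΔE/h = 2.383×10^-18/6.63×10^-34 = 3.59×10^15 Hz.

f = 3.59×10^15 Hz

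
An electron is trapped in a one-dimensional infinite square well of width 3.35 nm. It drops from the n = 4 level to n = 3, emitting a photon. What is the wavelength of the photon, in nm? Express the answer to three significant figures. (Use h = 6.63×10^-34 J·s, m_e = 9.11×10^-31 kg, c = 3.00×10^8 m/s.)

λ = 5.29×10^3 nm

E_1 = h²/(8m_eL²) = 5.374×10^-21 J, so ΔE = (4² − 3²)E_1 = 3.762×10^-20 J.
λ = hc/ΔE = (6.63×10^-34·3.00×10^8)/3.762×10^-20 = 5.29×10^-6 m = 5.29×10^3 nm.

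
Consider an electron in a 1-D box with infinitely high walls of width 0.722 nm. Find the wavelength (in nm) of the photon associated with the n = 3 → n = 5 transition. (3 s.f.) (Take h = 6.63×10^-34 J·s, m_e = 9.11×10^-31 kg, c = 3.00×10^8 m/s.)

E_1 = h²/(8m_eL²) = 1.157×10^-19 J, so ΔE = (5² − 3²)E_1 = 1.851×10^-18 J.
λ = hc/ΔE = (6.63×10^-34·3.00×10^8)/1.851×10^-18 = 1.07×10^-7 m = 107 nm.

λ = 107 nm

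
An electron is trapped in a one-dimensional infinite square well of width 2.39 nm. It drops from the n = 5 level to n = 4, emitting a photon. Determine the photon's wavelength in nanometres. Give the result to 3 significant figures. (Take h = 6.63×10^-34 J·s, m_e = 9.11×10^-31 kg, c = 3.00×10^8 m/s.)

E_1 = h²/(8m_eL²) = 1.056×10^-20 J, so ΔE = (5² − 4²)E_1 = 9.504×10^-20 J.
λ = hc/ΔE = (6.63×10^-34·3.00×10^8)/9.504×10^-20 = 2.09×10^-6 m = 2.09×10^3 nm.

λ = 2.09×10^3 nm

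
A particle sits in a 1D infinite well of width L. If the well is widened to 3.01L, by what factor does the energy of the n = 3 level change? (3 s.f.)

E_n ∝ 1/L², so the energy scales by 1/3.01² = 0.110.

0.110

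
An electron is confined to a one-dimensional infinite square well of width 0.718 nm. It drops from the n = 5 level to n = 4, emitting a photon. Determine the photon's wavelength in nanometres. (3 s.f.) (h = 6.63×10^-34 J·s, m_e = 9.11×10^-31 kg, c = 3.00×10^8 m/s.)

E_1 = h²/(8m_eL²) = 1.170×10^-19 J, so ΔE = (5² − 4²)E_1 = 1.053×10^-18 J.
λ = hc/ΔE = (6.63×10^-34·3.00×10^8)/1.053×10^-18 = 1.89×10^-7 m = 189 nm.

λ = 189 nm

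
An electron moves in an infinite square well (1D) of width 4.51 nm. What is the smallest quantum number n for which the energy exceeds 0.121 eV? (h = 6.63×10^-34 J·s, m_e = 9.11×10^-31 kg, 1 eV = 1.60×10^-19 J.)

E_1 = h²/(8m_eL²) = 2.965×10^-21 J = 0.01853 eV.
Need n² > 0.121/0.01853 = 6.530, i.e. n > 2.555.
The smallest integer satisfying this is n = 3.

n = 3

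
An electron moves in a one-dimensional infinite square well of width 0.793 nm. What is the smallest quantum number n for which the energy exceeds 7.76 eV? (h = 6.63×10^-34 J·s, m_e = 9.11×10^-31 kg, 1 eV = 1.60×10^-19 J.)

n = 4

E_1 = h²/(8m_eL²) = 9.591×10^-20 J = 0.5994 eV.
Need n² > 7.76/0.5994 = 12.95, i.e. n > 3.599.
The smallest integer satisfying this is n = 4.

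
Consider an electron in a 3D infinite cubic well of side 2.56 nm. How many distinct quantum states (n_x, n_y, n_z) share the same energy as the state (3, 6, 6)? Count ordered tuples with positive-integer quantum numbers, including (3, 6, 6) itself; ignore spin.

degeneracy = 12

The level has n_x² + n_y² + n_z² = 81. The ordered positive-integer solutions are (1, 4, 8), (1, 8, 4), (3, 6, 6), (4, 1, 8), (4, 4, 7), (4, 7, 4), (4, 8, 1), (6, 3, 6), (6, 6, 3), (7, 4, 4), (8, 1, 4), (8, 4, 1).
That gives 12 states.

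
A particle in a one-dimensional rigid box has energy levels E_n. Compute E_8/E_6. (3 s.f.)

1.78

E_n ∝ n², so E_8/E_6 = 8²/6² = 64/36 = 1.78.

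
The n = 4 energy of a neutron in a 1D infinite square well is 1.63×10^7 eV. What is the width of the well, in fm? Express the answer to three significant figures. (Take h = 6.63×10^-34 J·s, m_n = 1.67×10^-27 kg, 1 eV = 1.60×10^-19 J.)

From E_n = n²h²/(8m_nL²), L = n·h/√(8m_nE_n).
E_4 = 1.63×10^7 eV = 2.608×10^-12 J, so L = 4·6.63×10^-34/√(8·1.67×10^-27·2.608×10^-12) = 1.42×10^-14 m = 14.2 fm.

L = 14.2 fm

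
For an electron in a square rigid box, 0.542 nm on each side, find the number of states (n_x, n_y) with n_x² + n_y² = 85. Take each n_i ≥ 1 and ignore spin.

The level has n_x² + n_y² = 85. The ordered positive-integer solutions are (2, 9), (6, 7), (7, 6), (9, 2).
That gives 4 states.

degeneracy = 4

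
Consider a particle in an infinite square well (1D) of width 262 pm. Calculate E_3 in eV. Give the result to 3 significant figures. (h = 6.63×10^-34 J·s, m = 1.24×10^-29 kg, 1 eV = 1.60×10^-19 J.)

E_3 = 3.63 eV

For an infinite well E_n = n²h²/(8mL²), so E_1 = h²/(8mL²) = (6.63×10^-34)²/(8·1.24×10^-29·(2.62×10^-10 m)²) = 6.455×10^-20 J.
Then E_3 = 3²·E_1 = 9·6.455×10^-20 J = 5.809×10^-19 J.
Converting, E_3 = 5.809×10^-19 J / (1.60×10^-19 J/eV) = 3.63 eV.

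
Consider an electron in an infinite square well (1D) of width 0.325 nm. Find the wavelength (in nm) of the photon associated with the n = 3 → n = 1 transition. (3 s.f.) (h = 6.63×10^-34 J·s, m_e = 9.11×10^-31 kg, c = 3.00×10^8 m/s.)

E_1 = h²/(8m_eL²) = 5.710×10^-19 J, so ΔE = (3² − 1²)E_1 = 4.568×10^-18 J.
λ = hc/ΔE = (6.63×10^-34·3.00×10^8)/4.568×10^-18 = 4.35×10^-8 m = 43.5 nm.

λ = 43.5 nm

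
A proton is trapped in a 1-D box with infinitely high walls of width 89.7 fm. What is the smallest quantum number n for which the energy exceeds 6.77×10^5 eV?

E_1 = h²/(8m_pL²) = 4.077×10^-15 J = 2.545×10^4 eV.
Need n² > 6.77×10^5/2.545×10^4 = 26.60, i.e. n > 5.158.
The smallest integer satisfying this is n = 6.

n = 6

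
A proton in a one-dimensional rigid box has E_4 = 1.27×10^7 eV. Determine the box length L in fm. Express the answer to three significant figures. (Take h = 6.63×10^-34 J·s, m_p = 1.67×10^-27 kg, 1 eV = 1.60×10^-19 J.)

From E_n = n²h²/(8m_pL²), L = n·h/√(8m_pE_n).
E_4 = 1.27×10^7 eV = 2.032×10^-12 J, so L = 4·6.63×10^-34/√(8·1.67×10^-27·2.032×10^-12) = 1.61×10^-14 m = 16.1 fm.

L = 16.1 fm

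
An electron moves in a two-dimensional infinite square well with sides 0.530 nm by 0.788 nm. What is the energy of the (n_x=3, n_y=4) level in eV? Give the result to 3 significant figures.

For a 2D rectangular well E = (h²/8m_e)·Σ n_i²/L_i² = (6.626×10^-34)²/(8·9.109×10^-31) · [3²/(0.530 nm)² + 4²/(0.788 nm)²].
Evaluating gives E = 3.483×10^-18 J = 21.7 eV.

E = 21.7 eV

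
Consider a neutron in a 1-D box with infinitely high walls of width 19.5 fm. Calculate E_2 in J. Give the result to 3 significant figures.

For an infinite well E_n = n²h²/(8m_nL²), so E_1 = h²/(8m_nL²) = (6.626×10^-34)²/(8·1.675×10^-27·(1.95×10^-14 m)²) = 8.616×10^-14 J.
Then E_2 = 2²·E_1 = 4·8.616×10^-14 J = 3.45×10^-13 J.

E_2 = 3.45×10^-13 J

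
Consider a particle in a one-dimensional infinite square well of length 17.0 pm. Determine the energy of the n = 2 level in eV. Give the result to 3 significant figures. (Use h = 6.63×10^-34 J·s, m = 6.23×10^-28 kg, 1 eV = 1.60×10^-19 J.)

For an infinite well E_n = n²h²/(8mL²), so E_1 = h²/(8mL²) = (6.63×10^-34)²/(8·6.23×10^-28·(1.70×10^-11 m)²) = 3.052×10^-19 J.
Then E_2 = 2²·E_1 = 4·3.052×10^-19 J = 1.221×10^-18 J.
Converting, E_2 = 1.221×10^-18 J / (1.60×10^-19 J/eV) = 7.63 eV.

E_2 = 7.63 eV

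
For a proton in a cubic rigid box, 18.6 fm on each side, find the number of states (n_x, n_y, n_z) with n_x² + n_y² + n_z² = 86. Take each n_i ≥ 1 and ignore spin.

The level has n_x² + n_y² + n_z² = 86. The ordered positive-integer solutions are (1, 2, 9), (1, 6, 7), (1, 7, 6), (1, 9, 2), (2, 1, 9), (2, 9, 1), (5, 5, 6), (5, 6, 5), (6, 1, 7), (6, 5, 5), (6, 7, 1), (7, 1, 6), (7, 6, 1), (9, 1, 2), (9, 2, 1).
That gives 15 states.

degeneracy = 15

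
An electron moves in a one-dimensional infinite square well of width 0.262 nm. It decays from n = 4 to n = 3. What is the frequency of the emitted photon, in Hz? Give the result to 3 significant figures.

E_1 = h²/(8m_eL²) = 8.777×10^-19 J and ΔE = (4² − 3²)E_1 = 6.144×10^-18 J.
f = ΔE/h = 6.144×10^-18/6.626×10^-34 = 9.27×10^15 Hz.

f = 9.27×10^15 Hz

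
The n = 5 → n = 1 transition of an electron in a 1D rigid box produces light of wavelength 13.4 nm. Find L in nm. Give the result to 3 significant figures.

The photon carries ΔE = hc/λ = 6.626×10^-34·2.998×10^8/1.34×10^-8 m = 1.482×10^-17 J.
Since ΔE = (5² − 1²)E_1, E_1 = 6.175×10^-19 J, and L = h/√(8m_eE_1) = 3.12×10^-10 m = 0.312 nm.

L = 0.312 nm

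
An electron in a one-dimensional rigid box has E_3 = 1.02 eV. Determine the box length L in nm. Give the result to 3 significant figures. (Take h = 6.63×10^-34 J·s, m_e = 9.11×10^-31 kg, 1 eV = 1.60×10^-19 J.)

L = 1.82 nm

From E_n = n²h²/(8m_eL²), L = n·h/√(8m_eE_n).
E_3 = 1.02 eV = 1.632×10^-19 J, so L = 3·6.63×10^-34/√(8·9.11×10^-31·1.632×10^-19) = 1.82×10^-9 m = 1.82 nm.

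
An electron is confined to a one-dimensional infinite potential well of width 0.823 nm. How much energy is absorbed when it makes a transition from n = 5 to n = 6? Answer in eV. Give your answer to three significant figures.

E_1 = h²/(8m_eL²) = 8.895×10^-20 J.
|ΔE| = |5² − 6²|·E_1 = 11·8.895×10^-20 J = 9.784×10^-19 J = 6.11 eV.

|ΔE| = 6.11 eV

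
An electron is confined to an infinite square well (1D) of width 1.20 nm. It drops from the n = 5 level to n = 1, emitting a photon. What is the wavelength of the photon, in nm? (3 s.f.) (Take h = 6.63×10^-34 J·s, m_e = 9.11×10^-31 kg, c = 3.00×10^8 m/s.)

λ = 198 nm

E_1 = h²/(8m_eL²) = 4.188×10^-20 J, so ΔE = (5² − 1²)E_1 = 1.005×10^-18 J.
λ = hc/ΔE = (6.63×10^-34·3.00×10^8)/1.005×10^-18 = 1.98×10^-7 m = 198 nm.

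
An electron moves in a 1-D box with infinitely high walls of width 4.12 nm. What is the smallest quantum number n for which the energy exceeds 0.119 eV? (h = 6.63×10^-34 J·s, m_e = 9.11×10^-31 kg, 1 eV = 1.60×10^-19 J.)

n = 3

E_1 = h²/(8m_eL²) = 3.553×10^-21 J = 0.02221 eV.
Need n² > 0.119/0.02221 = 5.358, i.e. n > 2.315.
The smallest integer satisfying this is n = 3.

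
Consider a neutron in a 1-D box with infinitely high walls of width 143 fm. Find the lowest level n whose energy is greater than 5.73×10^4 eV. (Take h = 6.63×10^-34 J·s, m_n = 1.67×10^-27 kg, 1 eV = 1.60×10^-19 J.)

E_1 = h²/(8m_nL²) = 1.609×10^-15 J = 1.006×10^4 eV.
Need n² > 5.73×10^4/1.006×10^4 = 5.696, i.e. n > 2.387.
The smallest integer satisfying this is n = 3.

n = 3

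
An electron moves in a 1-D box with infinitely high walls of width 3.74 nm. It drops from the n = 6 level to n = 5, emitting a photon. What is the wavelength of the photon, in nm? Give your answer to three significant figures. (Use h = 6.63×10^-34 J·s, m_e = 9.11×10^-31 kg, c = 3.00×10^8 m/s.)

E_1 = h²/(8m_eL²) = 4.312×10^-21 J, so ΔE = (6² − 5²)E_1 = 4.743×10^-20 J.
λ = hc/ΔE = (6.63×10^-34·3.00×10^8)/4.743×10^-20 = 4.19×10^-6 m = 4.19×10^3 nm.

λ = 4.19×10^3 nm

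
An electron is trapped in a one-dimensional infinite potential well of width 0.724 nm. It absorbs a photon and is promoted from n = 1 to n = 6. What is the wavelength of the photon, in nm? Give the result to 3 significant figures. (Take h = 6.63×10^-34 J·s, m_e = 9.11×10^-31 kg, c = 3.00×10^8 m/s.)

E_1 = h²/(8m_eL²) = 1.151×10^-19 J, so ΔE = (6² − 1²)E_1 = 4.028×10^-18 J.
λ = hc/ΔE = (6.63×10^-34·3.00×10^8)/4.028×10^-18 = 4.94×10^-8 m = 49.4 nm.

λ = 49.4 nm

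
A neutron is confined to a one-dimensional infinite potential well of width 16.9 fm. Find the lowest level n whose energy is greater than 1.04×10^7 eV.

E_1 = h²/(8m_nL²) = 1.147×10^-13 J = 7.160×10^5 eV.
Need n² > 1.04×10^7/7.160×10^5 = 14.53, i.e. n > 3.812.
The smallest integer satisfying this is n = 4.

n = 4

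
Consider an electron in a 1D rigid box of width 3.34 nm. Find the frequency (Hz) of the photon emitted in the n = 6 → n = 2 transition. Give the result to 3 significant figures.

f = 2.61×10^14 Hz

E_1 = h²/(8m_eL²) = 5.401×10^-21 J and ΔE = (6² − 2²)E_1 = 1.728×10^-19 J.
f = ΔE/h = 1.728×10^-19/6.626×10^-34 = 2.61×10^14 Hz.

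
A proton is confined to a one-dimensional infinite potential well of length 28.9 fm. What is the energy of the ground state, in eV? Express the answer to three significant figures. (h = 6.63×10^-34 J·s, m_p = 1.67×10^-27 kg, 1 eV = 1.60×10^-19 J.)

E_1 = 2.46×10^5 eV

For an infinite well E_n = n²h²/(8m_pL²), so E_1 = h²/(8m_pL²) = (6.63×10^-34)²/(8·1.67×10^-27·(2.89×10^-14 m)²) = 3.939×10^-14 J.
Converting, E_1 = 3.939×10^-14 J / (1.60×10^-19 J/eV) = 2.46×10^5 eV.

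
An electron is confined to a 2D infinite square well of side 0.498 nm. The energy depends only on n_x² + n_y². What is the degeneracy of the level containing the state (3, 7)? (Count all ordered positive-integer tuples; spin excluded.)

degeneracy = 2

The level has n_x² + n_y² = 58. The ordered positive-integer solutions are (3, 7), (7, 3).
That gives 2 states.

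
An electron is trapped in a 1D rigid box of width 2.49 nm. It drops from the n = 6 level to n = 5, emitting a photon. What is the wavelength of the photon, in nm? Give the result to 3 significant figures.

λ = 1.86×10^3 nm

E_1 = h²/(8m_eL²) = 9.717×10^-21 J, so ΔE = (6² − 5²)E_1 = 1.069×10^-19 J.
λ = hc/ΔE = (6.626×10^-34·2.998×10^8)/1.069×10^-19 = 1.86×10^-6 m = 1.86×10^3 nm.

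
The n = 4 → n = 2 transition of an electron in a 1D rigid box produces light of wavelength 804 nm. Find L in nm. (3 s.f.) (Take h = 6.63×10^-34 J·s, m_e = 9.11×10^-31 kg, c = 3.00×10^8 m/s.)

The photon carries ΔE = hc/λ = 6.63×10^-34·3.00×10^8/8.04×10^-7 m = 2.474×10^-19 J.
Since ΔE = (4² − 2²)E_1, E_1 = 2.062×10^-20 J, and L = h/√(8m_eE_1) = 1.71×10^-9 m = 1.71 nm.

L = 1.71 nm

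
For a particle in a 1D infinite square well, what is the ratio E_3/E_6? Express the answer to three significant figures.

E_n ∝ n², so E_3/E_6 = 3²/6² = 9/36 = 0.250.

0.250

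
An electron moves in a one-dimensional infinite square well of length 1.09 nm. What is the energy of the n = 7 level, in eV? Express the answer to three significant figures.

E_7 = 15.5 eV

For an infinite well E_n = n²h²/(8m_eL²), so E_1 = h²/(8m_eL²) = (6.626×10^-34)²/(8·9.109×10^-31·(1.09×10^-9 m)²) = 5.071×10^-20 J.
Then E_7 = 7²·E_1 = 49·5.071×10^-20 J = 2.485×10^-18 J.
Converting, E_7 = 2.485×10^-18 J / (1.602×10^-19 J/eV) = 15.5 eV.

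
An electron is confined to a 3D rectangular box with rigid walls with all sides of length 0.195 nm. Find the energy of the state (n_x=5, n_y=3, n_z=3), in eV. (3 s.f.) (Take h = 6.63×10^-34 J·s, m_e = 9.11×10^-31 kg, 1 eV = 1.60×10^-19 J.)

For a 3D rectangular well E = (h²/8m_e)·Σ n_i²/L_i² = (6.63×10^-34)²/(8·9.11×10^-31) · [5²/(0.195 nm)² + 3²/(0.195 nm)² + 3²/(0.195 nm)²].
Evaluating gives E = 6.821×10^-17 J = 426 eV.

E = 426 eV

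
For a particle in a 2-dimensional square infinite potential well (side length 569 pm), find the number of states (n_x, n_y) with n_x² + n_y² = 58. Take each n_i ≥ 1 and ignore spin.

The level has n_x² + n_y² = 58. The ordered positive-integer solutions are (3, 7), (7, 3).
That gives 2 states.

degeneracy = 2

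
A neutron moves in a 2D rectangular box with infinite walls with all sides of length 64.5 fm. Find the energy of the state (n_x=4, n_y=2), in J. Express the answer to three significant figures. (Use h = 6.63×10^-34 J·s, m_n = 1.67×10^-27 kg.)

E = 1.58×10^-13 J

For a 2D rectangular well E = (h²/8m_n)·Σ n_i²/L_i² = (6.63×10^-34)²/(8·1.67×10^-27) · [4²/(64.5 fm)² + 2²/(64.5 fm)²].
Evaluating gives E = 1.58×10^-13 J.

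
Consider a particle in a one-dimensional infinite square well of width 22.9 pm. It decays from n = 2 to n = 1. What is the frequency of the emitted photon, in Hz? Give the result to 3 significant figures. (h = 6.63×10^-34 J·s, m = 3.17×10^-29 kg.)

E_1 = h²/(8mL²) = 3.305×10^-18 J and ΔE = (2² − 1²)E_1 = 9.915×10^-18 J.
f = ΔE/h = 9.915×10^-18/6.63×10^-34 = 1.50×10^16 Hz.

f = 1.50×10^16 Hz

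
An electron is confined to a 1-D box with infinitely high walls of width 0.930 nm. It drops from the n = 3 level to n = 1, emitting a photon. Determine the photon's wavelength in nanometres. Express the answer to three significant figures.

E_1 = h²/(8m_eL²) = 6.966×10^-20 J, so ΔE = (3² − 1²)E_1 = 5.573×10^-19 J.
λ = hc/ΔE = (6.626×10^-34·2.998×10^8)/5.573×10^-19 = 3.56×10^-7 m = 356 nm.

λ = 356 nm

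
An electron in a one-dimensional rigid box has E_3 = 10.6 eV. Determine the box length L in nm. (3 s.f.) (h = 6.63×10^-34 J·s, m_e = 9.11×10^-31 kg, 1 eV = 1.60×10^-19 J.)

L = 0.566 nm

From E_n = n²h²/(8m_eL²), L = n·h/√(8m_eE_n).
E_3 = 10.6 eV = 1.696×10^-18 J, so L = 3·6.63×10^-34/√(8·9.11×10^-31·1.696×10^-18) = 5.66×10^-10 m = 0.566 nm.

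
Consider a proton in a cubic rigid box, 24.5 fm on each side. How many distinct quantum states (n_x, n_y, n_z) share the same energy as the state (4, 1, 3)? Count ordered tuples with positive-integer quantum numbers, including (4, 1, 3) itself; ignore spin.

The level has n_x² + n_y² + n_z² = 26. The ordered positive-integer solutions are (1, 3, 4), (1, 4, 3), (3, 1, 4), (3, 4, 1), (4, 1, 3), (4, 3, 1).
That gives 6 states.

degeneracy = 6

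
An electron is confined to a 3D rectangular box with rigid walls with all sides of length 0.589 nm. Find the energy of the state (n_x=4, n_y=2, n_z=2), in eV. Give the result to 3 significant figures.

For a 3D rectangular well E = (h²/8m_e)·Σ n_i²/L_i² = (6.626×10^-34)²/(8·9.109×10^-31) · [4²/(0.589 nm)² + 2²/(0.589 nm)² + 2²/(0.589 nm)²].
Evaluating gives E = 4.168×10^-18 J = 26.0 eV.

E = 26.0 eV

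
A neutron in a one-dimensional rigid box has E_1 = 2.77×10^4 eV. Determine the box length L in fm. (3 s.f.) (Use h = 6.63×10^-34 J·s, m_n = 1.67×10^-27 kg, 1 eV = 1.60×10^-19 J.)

From E_n = n²h²/(8m_nL²), L = n·h/√(8m_nE_n).
E_1 = 2.77×10^4 eV = 4.432×10^-15 J, so L = 1·6.63×10^-34/√(8·1.67×10^-27·4.432×10^-15) = 8.62×10^-14 m = 86.2 fm.

L = 86.2 fm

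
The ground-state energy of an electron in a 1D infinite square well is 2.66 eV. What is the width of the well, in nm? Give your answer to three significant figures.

L = 0.376 nm

From E_n = n²h²/(8m_eL²), L = n·h/√(8m_eE_n).
E_1 = 2.66 eV = 4.261×10^-19 J, so L = 1·6.626×10^-34/√(8·9.109×10^-31·4.261×10^-19) = 3.76×10^-10 m = 0.376 nm.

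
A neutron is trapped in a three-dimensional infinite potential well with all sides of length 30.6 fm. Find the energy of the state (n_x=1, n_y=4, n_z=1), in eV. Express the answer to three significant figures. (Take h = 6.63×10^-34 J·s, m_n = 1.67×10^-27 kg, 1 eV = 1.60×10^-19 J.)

E = 3.95×10^6 eV

For a 3D rectangular well E = (h²/8m_n)·Σ n_i²/L_i² = (6.63×10^-34)²/(8·1.67×10^-27) · [1²/(30.6 fm)² + 4²/(30.6 fm)² + 1²/(30.6 fm)²].
Evaluating gives E = 6.325×10^-13 J = 3.95×10^6 eV.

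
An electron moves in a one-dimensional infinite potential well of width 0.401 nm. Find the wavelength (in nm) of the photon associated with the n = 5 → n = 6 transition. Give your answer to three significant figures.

λ = 48.2 nm

E_1 = h²/(8m_eL²) = 3.747×10^-19 J, so ΔE = (6² − 5²)E_1 = 4.122×10^-18 J.
λ = hc/ΔE = (6.626×10^-34·2.998×10^8)/4.122×10^-18 = 4.82×10^-8 m = 48.2 nm.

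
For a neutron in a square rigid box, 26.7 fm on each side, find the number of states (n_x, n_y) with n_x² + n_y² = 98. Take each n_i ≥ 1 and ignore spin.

The level has n_x² + n_y² = 98. The ordered positive-integer solutions are (7, 7).
That gives 1 state.

degeneracy = 1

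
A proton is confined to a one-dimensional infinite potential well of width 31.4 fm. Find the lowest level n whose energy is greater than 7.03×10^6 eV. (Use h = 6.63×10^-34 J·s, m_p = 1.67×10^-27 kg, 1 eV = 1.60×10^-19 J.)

E_1 = h²/(8m_pL²) = 3.337×10^-14 J = 2.086×10^5 eV.
Need n² > 7.03×10^6/2.086×10^5 = 33.70, i.e. n > 5.805.
The smallest integer satisfying this is n = 6.

n = 6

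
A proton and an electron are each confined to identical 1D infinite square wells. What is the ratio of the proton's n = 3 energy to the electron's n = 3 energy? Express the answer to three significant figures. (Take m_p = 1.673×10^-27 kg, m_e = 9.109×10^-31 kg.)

5.44×10^-4

E_n ∝ 1/m at fixed n and L, so the ratio is m_e/m_p = 9.109×10^-31/1.673×10^-27 = 5.44×10^-4.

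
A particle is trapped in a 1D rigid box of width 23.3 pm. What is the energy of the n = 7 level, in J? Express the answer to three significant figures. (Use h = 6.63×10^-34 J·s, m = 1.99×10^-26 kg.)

E_7 = 2.49×10^-19 J

For an infinite well E_n = n²h²/(8mL²), so E_1 = h²/(8mL²) = (6.63×10^-34)²/(8·1.99×10^-26·(2.33×10^-11 m)²) = 5.086×10^-21 J.
Then E_7 = 7²·E_1 = 49·5.086×10^-21 J = 2.49×10^-19 J.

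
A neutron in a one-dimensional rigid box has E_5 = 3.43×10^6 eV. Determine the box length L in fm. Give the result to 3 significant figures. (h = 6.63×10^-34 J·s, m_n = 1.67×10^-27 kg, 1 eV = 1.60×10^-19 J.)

From E_n = n²h²/(8m_nL²), L = n·h/√(8m_nE_n).
E_5 = 3.43×10^6 eV = 5.488×10^-13 J, so L = 5·6.63×10^-34/√(8·1.67×10^-27·5.488×10^-13) = 3.87×10^-14 m = 38.7 fm.

L = 38.7 fm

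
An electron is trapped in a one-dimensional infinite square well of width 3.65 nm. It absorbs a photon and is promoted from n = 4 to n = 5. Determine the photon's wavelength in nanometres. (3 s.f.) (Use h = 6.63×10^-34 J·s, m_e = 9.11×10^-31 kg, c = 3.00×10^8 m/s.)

E_1 = h²/(8m_eL²) = 4.527×10^-21 J, so ΔE = (5² − 4²)E_1 = 4.074×10^-20 J.
λ = hc/ΔE = (6.63×10^-34·3.00×10^8)/4.074×10^-20 = 4.88×10^-6 m = 4.88×10^3 nm.

λ = 4.88×10^3 nm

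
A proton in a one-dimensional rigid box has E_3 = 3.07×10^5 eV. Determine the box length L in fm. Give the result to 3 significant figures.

L = 77.5 fm

From E_n = n²h²/(8m_pL²), L = n·h/√(8m_pE_n).
E_3 = 3.07×10^5 eV = 4.918×10^-14 J, so L = 3·6.626×10^-34/√(8·1.673×10^-27·4.918×10^-14) = 7.75×10^-14 m = 77.5 fm.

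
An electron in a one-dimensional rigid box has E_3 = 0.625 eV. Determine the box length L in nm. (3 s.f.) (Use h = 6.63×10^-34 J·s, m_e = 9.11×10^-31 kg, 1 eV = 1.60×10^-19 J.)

L = 2.33 nm

From E_n = n²h²/(8m_eL²), L = n·h/√(8m_eE_n).
E_3 = 0.625 eV = 1.000×10^-19 J, so L = 3·6.63×10^-34/√(8·9.11×10^-31·1.000×10^-19) = 2.33×10^-9 m = 2.33 nm.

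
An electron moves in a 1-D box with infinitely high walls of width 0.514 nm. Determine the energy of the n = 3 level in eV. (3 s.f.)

E_3 = 12.8 eV

For an infinite well E_n = n²h²/(8m_eL²), so E_1 = h²/(8m_eL²) = (6.626×10^-34)²/(8·9.109×10^-31·(5.14×10^-10 m)²) = 2.280×10^-19 J.
Then E_3 = 3²·E_1 = 9·2.280×10^-19 J = 2.052×10^-18 J.
Converting, E_3 = 2.052×10^-18 J / (1.602×10^-19 J/eV) = 12.8 eV.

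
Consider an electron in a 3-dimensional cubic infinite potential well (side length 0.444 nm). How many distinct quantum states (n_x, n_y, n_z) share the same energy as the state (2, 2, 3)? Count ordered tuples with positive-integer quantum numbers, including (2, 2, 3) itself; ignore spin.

The level has n_x² + n_y² + n_z² = 17. The ordered positive-integer solutions are (2, 2, 3), (2, 3, 2), (3, 2, 2).
That gives 3 states.

degeneracy = 3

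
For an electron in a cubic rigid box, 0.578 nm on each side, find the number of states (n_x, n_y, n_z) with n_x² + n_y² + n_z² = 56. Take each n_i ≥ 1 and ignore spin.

The level has n_x² + n_y² + n_z² = 56. The ordered positive-integer solutions are (2, 4, 6), (2, 6, 4), (4, 2, 6), (4, 6, 2), (6, 2, 4), (6, 4, 2).
That gives 6 states.

degeneracy = 6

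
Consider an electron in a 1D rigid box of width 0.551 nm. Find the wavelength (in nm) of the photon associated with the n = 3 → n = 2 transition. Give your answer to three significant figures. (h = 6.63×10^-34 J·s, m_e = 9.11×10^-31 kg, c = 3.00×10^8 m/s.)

E_1 = h²/(8m_eL²) = 1.987×10^-19 J, so ΔE = (3² − 2²)E_1 = 9.935×10^-19 J.
λ = hc/ΔE = (6.63×10^-34·3.00×10^8)/9.935×10^-19 = 2.00×10^-7 m = 200 nm.

λ = 200 nm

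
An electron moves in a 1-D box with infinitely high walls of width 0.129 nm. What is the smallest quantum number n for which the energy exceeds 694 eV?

n = 6

E_1 = h²/(8m_eL²) = 3.620×10^-18 J = 22.60 eV.
Need n² > 694/22.60 = 30.71, i.e. n > 5.542.
The smallest integer satisfying this is n = 6.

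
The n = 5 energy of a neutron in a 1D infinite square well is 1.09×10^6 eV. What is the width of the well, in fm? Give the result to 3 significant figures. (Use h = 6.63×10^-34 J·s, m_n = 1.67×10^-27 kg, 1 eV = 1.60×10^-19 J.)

L = 68.7 fm

From E_n = n²h²/(8m_nL²), L = n·h/√(8m_nE_n).
E_5 = 1.09×10^6 eV = 1.744×10^-13 J, so L = 5·6.63×10^-34/√(8·1.67×10^-27·1.744×10^-13) = 6.87×10^-14 m = 68.7 fm.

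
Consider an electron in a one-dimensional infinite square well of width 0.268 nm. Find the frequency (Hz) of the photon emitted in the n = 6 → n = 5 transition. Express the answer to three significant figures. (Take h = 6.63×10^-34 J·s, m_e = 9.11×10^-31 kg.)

f = 1.39×10^16 Hz

E_1 = h²/(8m_eL²) = 8.397×10^-19 J and ΔE = (6² − 5²)E_1 = 9.237×10^-18 J.
f = ΔE/h = 9.237×10^-18/6.63×10^-34 = 1.39×10^16 Hz.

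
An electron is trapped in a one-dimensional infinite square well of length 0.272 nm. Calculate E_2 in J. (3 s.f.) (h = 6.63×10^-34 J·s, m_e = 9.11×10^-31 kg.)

For an infinite well E_n = n²h²/(8m_eL²), so E_1 = h²/(8m_eL²) = (6.63×10^-34)²/(8·9.11×10^-31·(2.72×10^-10 m)²) = 8.152×10^-19 J.
Then E_2 = 2²·E_1 = 4·8.152×10^-19 J = 3.26×10^-18 J.

E_2 = 3.26×10^-18 J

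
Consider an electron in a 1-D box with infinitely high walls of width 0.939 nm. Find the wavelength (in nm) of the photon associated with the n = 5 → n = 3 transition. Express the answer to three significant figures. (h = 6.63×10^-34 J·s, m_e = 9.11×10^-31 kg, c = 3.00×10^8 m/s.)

λ = 182 nm

E_1 = h²/(8m_eL²) = 6.840×10^-20 J, so ΔE = (5² − 3²)E_1 = 1.094×10^-18 J.
λ = hc/ΔE = (6.63×10^-34·3.00×10^8)/1.094×10^-18 = 1.82×10^-7 m = 182 nm.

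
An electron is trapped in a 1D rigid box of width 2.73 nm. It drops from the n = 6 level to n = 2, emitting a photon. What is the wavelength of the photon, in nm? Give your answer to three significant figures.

E_1 = h²/(8m_eL²) = 8.084×10^-21 J, so ΔE = (6² − 2²)E_1 = 2.587×10^-19 J.
λ = hc/ΔE = (6.626×10^-34·2.998×10^8)/2.587×10^-19 = 7.68×10^-7 m = 768 nm.

λ = 768 nm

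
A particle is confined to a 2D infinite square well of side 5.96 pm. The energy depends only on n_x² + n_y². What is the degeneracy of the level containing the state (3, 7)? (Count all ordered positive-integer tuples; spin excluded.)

The level has n_x² + n_y² = 58. The ordered positive-integer solutions are (3, 7), (7, 3).
That gives 2 states.

degeneracy = 2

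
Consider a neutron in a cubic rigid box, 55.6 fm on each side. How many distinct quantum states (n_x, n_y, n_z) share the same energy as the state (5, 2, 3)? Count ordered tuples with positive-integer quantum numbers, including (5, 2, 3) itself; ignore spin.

degeneracy = 9

The level has n_x² + n_y² + n_z² = 38. The ordered positive-integer solutions are (1, 1, 6), (1, 6, 1), (2, 3, 5), (2, 5, 3), (3, 2, 5), (3, 5, 2), (5, 2, 3), (5, 3, 2), (6, 1, 1).
That gives 9 states.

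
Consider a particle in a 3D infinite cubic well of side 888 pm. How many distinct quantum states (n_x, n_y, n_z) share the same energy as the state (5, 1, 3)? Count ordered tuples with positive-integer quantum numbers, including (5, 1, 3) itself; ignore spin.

The level has n_x² + n_y² + n_z² = 35. The ordered positive-integer solutions are (1, 3, 5), (1, 5, 3), (3, 1, 5), (3, 5, 1), (5, 1, 3), (5, 3, 1).
That gives 6 states.

degeneracy = 6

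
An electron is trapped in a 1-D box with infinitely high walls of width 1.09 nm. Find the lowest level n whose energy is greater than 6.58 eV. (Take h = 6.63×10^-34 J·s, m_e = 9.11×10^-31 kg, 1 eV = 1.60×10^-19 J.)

E_1 = h²/(8m_eL²) = 5.077×10^-20 J = 0.3173 eV.
Need n² > 6.58/0.3173 = 20.74, i.e. n > 4.554.
The smallest integer satisfying this is n = 5.

n = 5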